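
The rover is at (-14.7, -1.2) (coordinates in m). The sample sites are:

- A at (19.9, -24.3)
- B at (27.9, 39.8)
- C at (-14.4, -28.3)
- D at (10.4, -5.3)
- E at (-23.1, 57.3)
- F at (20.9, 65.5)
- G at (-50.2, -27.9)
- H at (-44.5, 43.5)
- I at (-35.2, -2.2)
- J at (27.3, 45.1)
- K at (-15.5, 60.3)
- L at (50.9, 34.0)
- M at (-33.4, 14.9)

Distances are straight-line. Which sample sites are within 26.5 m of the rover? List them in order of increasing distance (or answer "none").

I, M, D

Distances from (-14.7, -1.2):
A: √((34.6)² + (-23.1)²) = √(1197.1600 + 533.6100) = 41.60 m
B: √((42.6)² + (41.0)²) = √(1814.7600 + 1681.0000) = 59.12 m
C: √((0.3)² + (-27.1)²) = √(0.0900 + 734.4100) = 27.10 m
D: √((25.1)² + (-4.1)²) = √(630.0100 + 16.8100) = 25.43 m
E: √((-8.4)² + (58.5)²) = √(70.5600 + 3422.2500) = 59.10 m
F: √((35.6)² + (66.7)²) = √(1267.3600 + 4448.8900) = 75.61 m
G: √((-35.5)² + (-26.7)²) = √(1260.2500 + 712.8900) = 44.42 m
H: √((-29.8)² + (44.7)²) = √(888.0400 + 1998.0900) = 53.72 m
I: √((-20.5)² + (-1.0)²) = √(420.2500 + 1.0000) = 20.52 m
J: √((42.0)² + (46.3)²) = √(1764.0000 + 2143.6900) = 62.51 m
K: √((-0.8)² + (61.5)²) = √(0.6400 + 3782.2500) = 61.51 m
L: √((65.6)² + (35.2)²) = √(4303.3600 + 1239.0400) = 74.45 m
M: √((-18.7)² + (16.1)²) = √(349.6900 + 259.2100) = 24.68 m
Threshold 26.5 m: I (20.52 m), M (24.68 m), D (25.43 m) are within range.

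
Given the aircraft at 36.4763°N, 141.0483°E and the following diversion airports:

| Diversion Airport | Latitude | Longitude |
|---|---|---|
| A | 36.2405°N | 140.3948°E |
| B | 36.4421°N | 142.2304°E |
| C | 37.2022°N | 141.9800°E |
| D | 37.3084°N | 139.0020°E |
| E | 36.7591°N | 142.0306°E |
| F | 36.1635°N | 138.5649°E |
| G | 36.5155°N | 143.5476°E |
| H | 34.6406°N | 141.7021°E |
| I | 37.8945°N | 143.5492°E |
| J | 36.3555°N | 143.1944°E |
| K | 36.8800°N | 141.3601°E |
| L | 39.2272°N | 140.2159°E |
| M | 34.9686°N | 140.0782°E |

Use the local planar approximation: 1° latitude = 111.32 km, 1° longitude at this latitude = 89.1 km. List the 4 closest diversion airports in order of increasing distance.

K, A, E, B

Distances from 36.4763°N, 141.0483°E:
A: √((-0.2358·111.32)² + (-0.6535·89.1)²) = √(689.023441 + 3390.366061) = 63.8701 km
B: √((-0.0342·111.32)² + (1.1821·89.1)²) = √(14.494345 + 11093.378797) = 105.3939 km
C: √((0.7259·111.32)² + (0.9317·89.1)²) = √(6529.801632 + 6891.402229) = 115.8499 km
D: √((0.8321·111.32)² + (-2.0463·89.1)²) = √(8580.200557 + 33242.525960) = 204.5061 km
E: √((0.2828·111.32)² + (0.9823·89.1)²) = √(991.071998 + 7660.263276) = 93.0126 km
F: √((-0.3128·111.32)² + (-2.4834·89.1)²) = √(1212.494798 + 48960.828888) = 223.9940 km
G: √((0.0392·111.32)² + (2.4993·89.1)²) = √(19.042262 + 49589.780555) = 222.7304 km
H: √((-1.8357·111.32)² + (0.6538·89.1)²) = √(41758.973179 + 3393.479583) = 212.4911 km
I: √((1.4182·111.32)² + (2.5009·89.1)²) = √(24924.207454 + 49653.293575) = 273.0888 km
J: √((-0.1208·111.32)² + (2.1461·89.1)²) = √(180.834073 + 36564.136131) = 191.6898 km
K: √((0.4037·111.32)² + (0.3118·89.1)²) = √(2019.593174 + 771.805075) = 52.8337 km
L: √((2.7509·111.32)² + (-0.8324·89.1)²) = √(93776.928043 + 5500.720156) = 315.0836 km
M: √((-1.5077·111.32)² + (-0.9701·89.1)²) = √(28169.313620 + 7471.166538) = 188.7869 km
Sorted: K (52.8337 km) < A (63.8701 km) < E (93.0126 km) < B (105.3939 km) < C (115.8499 km) < M (188.7869 km) < …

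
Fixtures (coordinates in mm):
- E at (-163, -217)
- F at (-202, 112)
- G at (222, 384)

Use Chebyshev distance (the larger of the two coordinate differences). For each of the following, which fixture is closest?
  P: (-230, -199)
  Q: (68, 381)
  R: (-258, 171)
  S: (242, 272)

P at (-230, -199):
  E: 67 mm
  F: 311 mm
  G: 583 mm
  → nearest: E (67 mm)
Q at (68, 381):
  E: 598 mm
  F: 270 mm
  G: 154 mm
  → nearest: G (154 mm)
R at (-258, 171):
  E: 388 mm
  F: 59 mm
  G: 480 mm
  → nearest: F (59 mm)
S at (242, 272):
  E: 489 mm
  F: 444 mm
  G: 112 mm
  → nearest: G (112 mm)

P→E; Q→G; R→F; S→G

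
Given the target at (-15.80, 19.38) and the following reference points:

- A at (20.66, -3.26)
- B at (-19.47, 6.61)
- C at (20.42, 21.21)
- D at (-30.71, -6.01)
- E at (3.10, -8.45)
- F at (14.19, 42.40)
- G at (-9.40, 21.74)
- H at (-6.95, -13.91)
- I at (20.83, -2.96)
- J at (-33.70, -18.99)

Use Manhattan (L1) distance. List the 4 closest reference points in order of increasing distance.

Distances from (-15.80, 19.38):
A: |36.46| + |-22.64| = 36.46 + 22.64 = 59.10
B: |-3.67| + |-12.77| = 3.67 + 12.77 = 16.44
C: |36.22| + |1.83| = 36.22 + 1.83 = 38.05
D: |-14.91| + |-25.39| = 14.91 + 25.39 = 40.30
E: |18.90| + |-27.83| = 18.90 + 27.83 = 46.73
F: |29.99| + |23.02| = 29.99 + 23.02 = 53.01
G: |6.40| + |2.36| = 6.40 + 2.36 = 8.76
H: |8.85| + |-33.29| = 8.85 + 33.29 = 42.14
I: |36.63| + |-22.34| = 36.63 + 22.34 = 58.97
J: |-17.90| + |-38.37| = 17.90 + 38.37 = 56.27
Sorted: G (8.76) < B (16.44) < C (38.05) < D (40.30) < H (42.14) < E (46.73) < …

G, B, C, D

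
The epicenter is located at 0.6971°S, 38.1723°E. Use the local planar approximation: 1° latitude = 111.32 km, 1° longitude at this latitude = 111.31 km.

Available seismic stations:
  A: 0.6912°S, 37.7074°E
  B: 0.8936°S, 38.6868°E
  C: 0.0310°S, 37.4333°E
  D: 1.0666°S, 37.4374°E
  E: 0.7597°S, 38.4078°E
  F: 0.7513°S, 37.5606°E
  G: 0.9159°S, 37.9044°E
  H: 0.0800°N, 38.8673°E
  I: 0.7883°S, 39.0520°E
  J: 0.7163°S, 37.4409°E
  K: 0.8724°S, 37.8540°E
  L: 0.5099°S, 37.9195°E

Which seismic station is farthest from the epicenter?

Distances from 0.6971°S, 38.1723°E:
A: √((0.0059·111.32)² + (-0.4649·111.31)²) = √(0.431370 + 2677.857470) = 51.7522 km
B: √((-0.1965·111.32)² + (0.5145·111.31)²) = √(478.488500 + 3279.737788) = 61.3044 km
C: √((0.6661·111.32)² + (-0.7390·111.31)²) = √(5498.259872 + 6766.393370) = 110.7459 km
D: √((-0.3695·111.32)² + (-0.7349·111.31)²) = √(1691.902300 + 6691.521231) = 91.5610 km
E: √((-0.0626·111.32)² + (0.2355·111.31)²) = √(48.561832 + 687.147844) = 27.1240 km
F: √((-0.0542·111.32)² + (-0.6117·111.31)²) = √(36.403653 + 4636.020274) = 68.3551 km
G: √((-0.2188·111.32)² + (-0.2679·111.31)²) = √(593.254486 + 889.229358) = 38.5030 km
H: √((0.7771·111.32)² + (0.6950·111.31)²) = √(7483.421602 + 5984.639224) = 116.0520 km
I: √((-0.0912·111.32)² + (0.8797·111.31)²) = √(103.070901 + 9588.210267) = 98.4443 km
J: √((-0.0192·111.32)² + (-0.7314·111.31)²) = √(4.568239 + 6627.935562) = 81.4402 km
K: √((-0.1753·111.32)² + (-0.3183·111.31)²) = √(380.811651 + 1255.282987) = 40.4487 km
L: √((0.1872·111.32)² + (-0.2528·111.31)²) = √(434.268256 + 791.812776) = 35.0154 km
Maximum: H at 116.0520 km.

H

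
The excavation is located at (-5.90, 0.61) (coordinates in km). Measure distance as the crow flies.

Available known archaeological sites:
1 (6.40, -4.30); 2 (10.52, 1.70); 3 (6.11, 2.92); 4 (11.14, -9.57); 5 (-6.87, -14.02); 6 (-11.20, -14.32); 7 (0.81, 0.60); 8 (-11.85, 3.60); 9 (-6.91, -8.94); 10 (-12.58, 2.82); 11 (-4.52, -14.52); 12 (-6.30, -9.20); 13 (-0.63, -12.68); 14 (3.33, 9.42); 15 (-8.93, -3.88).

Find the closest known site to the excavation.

15

Distances from (-5.90, 0.61):
1: √((12.30)² + (-4.91)²) = √(151.2900 + 24.1081) = 13.24 km
2: √((16.42)² + (1.09)²) = √(269.6164 + 1.1881) = 16.46 km
3: √((12.01)² + (2.31)²) = √(144.2401 + 5.3361) = 12.23 km
4: √((17.04)² + (-10.18)²) = √(290.3616 + 103.6324) = 19.85 km
5: √((-0.97)² + (-14.63)²) = √(0.9409 + 214.0369) = 14.66 km
6: √((-5.30)² + (-14.93)²) = √(28.0900 + 222.9049) = 15.84 km
7: √((6.71)² + (-0.01)²) = √(45.0241 + 0.0001) = 6.71 km
8: √((-5.95)² + (2.99)²) = √(35.4025 + 8.9401) = 6.66 km
9: √((-1.01)² + (-9.55)²) = √(1.0201 + 91.2025) = 9.60 km
10: √((-6.68)² + (2.21)²) = √(44.6224 + 4.8841) = 7.04 km
11: √((1.38)² + (-15.13)²) = √(1.9044 + 228.9169) = 15.19 km
12: √((-0.40)² + (-9.81)²) = √(0.1600 + 96.2361) = 9.82 km
13: √((5.27)² + (-13.29)²) = √(27.7729 + 176.6241) = 14.30 km
14: √((9.23)² + (8.81)²) = √(85.1929 + 77.6161) = 12.76 km
15: √((-3.03)² + (-4.49)²) = √(9.1809 + 20.1601) = 5.42 km
Minimum: 15 at 5.42 km.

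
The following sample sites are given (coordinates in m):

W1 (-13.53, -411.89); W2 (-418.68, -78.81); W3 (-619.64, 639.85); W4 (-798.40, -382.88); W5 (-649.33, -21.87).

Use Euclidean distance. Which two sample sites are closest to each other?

Pairwise distances:
W1–W2: √((-405.15)² + (333.08)²) = √(164146.5225 + 110942.2864) = 524.49 m
W1–W3: √((-606.11)² + (1051.74)²) = √(367369.3321 + 1106157.0276) = 1213.89 m
W1–W4: √((-784.87)² + (29.01)²) = √(616020.9169 + 841.5801) = 785.41 m
W1–W5: √((-635.80)² + (390.02)²) = √(404241.6400 + 152115.6004) = 745.89 m
W2–W3: √((-200.96)² + (718.66)²) = √(40384.9216 + 516472.1956) = 746.23 m
W2–W4: √((-379.72)² + (-304.07)²) = √(144187.2784 + 92458.5649) = 486.46 m
W2–W5: √((-230.65)² + (56.94)²) = √(53199.4225 + 3242.1636) = 237.57 m
W3–W4: √((-178.76)² + (-1022.73)²) = √(31955.1376 + 1045976.6529) = 1038.23 m
W3–W5: √((-29.69)² + (-661.72)²) = √(881.4961 + 437873.3584) = 662.39 m
W4–W5: √((149.07)² + (361.01)²) = √(22221.8649 + 130328.2201) = 390.58 m
Closest pair: W2–W5 at 237.57 m.

W2 and W5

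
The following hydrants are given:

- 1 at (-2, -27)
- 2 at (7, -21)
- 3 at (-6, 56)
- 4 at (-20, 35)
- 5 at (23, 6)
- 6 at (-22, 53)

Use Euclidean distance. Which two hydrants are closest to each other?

Pairwise distances:
1–2: √((9)² + (6)²) = √(81.000 + 36.000) = 10.8
1–3: √((-4)² + (83)²) = √(16.000 + 6889.000) = 83.1
1–4: √((-18)² + (62)²) = √(324.000 + 3844.000) = 64.6
1–5: √((25)² + (33)²) = √(625.000 + 1089.000) = 41.4
1–6: √((-20)² + (80)²) = √(400.000 + 6400.000) = 82.5
2–3: √((-13)² + (77)²) = √(169.000 + 5929.000) = 78.1
2–4: √((-27)² + (56)²) = √(729.000 + 3136.000) = 62.2
2–5: √((16)² + (27)²) = √(256.000 + 729.000) = 31.4
2–6: √((-29)² + (74)²) = √(841.000 + 5476.000) = 79.5
3–4: √((-14)² + (-21)²) = √(196.000 + 441.000) = 25.2
3–5: √((29)² + (-50)²) = √(841.000 + 2500.000) = 57.8
3–6: √((-16)² + (-3)²) = √(256.000 + 9.000) = 16.3
4–5: √((43)² + (-29)²) = √(1849.000 + 841.000) = 51.9
4–6: √((-2)² + (18)²) = √(4.000 + 324.000) = 18.1
5–6: √((-45)² + (47)²) = √(2025.000 + 2209.000) = 65.1
Closest pair: 1–2 at 10.8.

1 and 2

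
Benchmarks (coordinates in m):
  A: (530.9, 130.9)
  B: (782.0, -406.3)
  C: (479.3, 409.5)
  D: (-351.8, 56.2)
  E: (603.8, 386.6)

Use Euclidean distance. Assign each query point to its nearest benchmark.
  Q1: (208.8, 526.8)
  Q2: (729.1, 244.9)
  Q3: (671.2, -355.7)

Q1 at (208.8, 526.8):
  A: 510.4 m
  B: 1095.1 m
  C: 294.8 m
  D: 731.9 m
  E: 419.1 m
  → nearest: C (294.8 m)
Q2 at (729.1, 244.9):
  A: 228.6 m
  B: 653.3 m
  C: 299.2 m
  D: 1097.2 m
  E: 189.2 m
  → nearest: E (189.2 m)
Q3 at (671.2, -355.7):
  A: 506.4 m
  B: 121.8 m
  C: 788.9 m
  D: 1102.8 m
  E: 745.4 m
  → nearest: B (121.8 m)

Q1→C; Q2→E; Q3→B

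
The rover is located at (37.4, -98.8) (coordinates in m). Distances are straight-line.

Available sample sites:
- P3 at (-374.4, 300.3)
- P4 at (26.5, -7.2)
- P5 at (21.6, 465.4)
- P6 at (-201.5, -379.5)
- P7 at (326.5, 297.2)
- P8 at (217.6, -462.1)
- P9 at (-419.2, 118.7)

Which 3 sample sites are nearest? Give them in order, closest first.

P4, P6, P8

Distances from (37.4, -98.8):
P3: √((-411.8)² + (399.1)²) = √(169579.240 + 159280.810) = 573.5 m
P4: √((-10.9)² + (91.6)²) = √(118.810 + 8390.560) = 92.2 m
P5: √((-15.8)² + (564.2)²) = √(249.640 + 318321.640) = 564.4 m
P6: √((-238.9)² + (-280.7)²) = √(57073.210 + 78792.490) = 368.6 m
P7: √((289.1)² + (396.0)²) = √(83578.810 + 156816.000) = 490.3 m
P8: √((180.2)² + (-363.3)²) = √(32472.040 + 131986.890) = 405.5 m
P9: √((-456.6)² + (217.5)²) = √(208483.560 + 47306.250) = 505.8 m
Sorted: P4 (92.2 m) < P6 (368.6 m) < P8 (405.5 m) < P7 (490.3 m) < P9 (505.8 m) < …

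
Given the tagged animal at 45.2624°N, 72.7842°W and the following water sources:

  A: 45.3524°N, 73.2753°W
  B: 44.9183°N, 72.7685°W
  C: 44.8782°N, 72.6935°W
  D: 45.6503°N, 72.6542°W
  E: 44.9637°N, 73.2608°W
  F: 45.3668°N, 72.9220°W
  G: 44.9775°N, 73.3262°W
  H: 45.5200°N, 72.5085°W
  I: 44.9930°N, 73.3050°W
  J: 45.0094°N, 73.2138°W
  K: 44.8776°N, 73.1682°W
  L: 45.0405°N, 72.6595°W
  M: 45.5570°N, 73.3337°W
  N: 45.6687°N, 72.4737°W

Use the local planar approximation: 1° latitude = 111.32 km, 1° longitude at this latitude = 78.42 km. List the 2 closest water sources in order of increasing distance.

F, L

Distances from 45.2624°N, 72.7842°W:
A: √((0.0900·111.32)² + (-0.4911·78.42)²) = √(100.376353 + 1483.178919) = 39.7939 km
B: √((-0.3441·111.32)² + (0.0157·78.42)²) = √(1467.289266 + 1.515839) = 38.3250 km
C: √((-0.3842·111.32)² + (0.0907·78.42)²) = √(1829.199678 + 50.590416) = 43.3565 km
D: √((0.3879·111.32)² + (0.1300·78.42)²) = √(1864.601179 + 103.929869) = 44.3681 km
E: √((-0.2987·111.32)² + (-0.4766·78.42)²) = √(1105.647888 + 1396.888532) = 50.0254 km
F: √((0.1044·111.32)² + (-0.1378·78.42)²) = √(135.066421 + 116.775601) = 15.8695 km
G: √((-0.2849·111.32)² + (-0.5420·78.42)²) = √(1005.845538 + 1806.559413) = 53.0321 km
H: √((0.2576·111.32)² + (0.2757·78.42)²) = √(822.314811 + 467.441437) = 35.9132 km
I: √((-0.2694·111.32)² + (-0.5208·78.42)²) = √(899.376588 + 1667.998390) = 50.6693 km
J: √((-0.2530·111.32)² + (-0.4296·78.42)²) = √(793.208643 + 1134.964353) = 43.9110 km
K: √((-0.3848·111.32)² + (-0.3840·78.42)²) = √(1834.917413 + 906.809632) = 52.3615 km
L: √((-0.2219·111.32)² + (0.1247·78.42)²) = √(610.184259 + 95.628332) = 26.5671 km
M: √((0.2946·111.32)² + (-0.5495·78.42)²) = √(1075.503629 + 1856.902365) = 54.1517 km
N: √((0.4063·111.32)² + (0.3105·78.42)²) = √(2045.691026 + 592.893767) = 51.3672 km
Sorted: F (15.8695 km) < L (26.5671 km) < H (35.9132 km) < B (38.3250 km) < …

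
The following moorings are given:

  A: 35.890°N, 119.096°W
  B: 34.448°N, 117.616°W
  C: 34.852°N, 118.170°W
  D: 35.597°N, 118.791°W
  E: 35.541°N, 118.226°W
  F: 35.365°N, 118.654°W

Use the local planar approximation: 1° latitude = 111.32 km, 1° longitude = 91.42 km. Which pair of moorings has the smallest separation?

Pairwise distances:
A–B: 209.939 km
A–C: 143.242 km
A–D: 42.911 km
A–E: 88.517 km
A–F: 71.052 km
B–C: 67.732 km
B–D: 167.029 km
B–E: 133.844 km
B–F: 139.375 km
C–D: 100.504 km
C–E: 76.870 km
C–F: 72.243 km
D–E: 52.027 km
D–F: 28.703 km
E–F: 43.759 km
Closest pair: D–F at 28.703 km.

D and F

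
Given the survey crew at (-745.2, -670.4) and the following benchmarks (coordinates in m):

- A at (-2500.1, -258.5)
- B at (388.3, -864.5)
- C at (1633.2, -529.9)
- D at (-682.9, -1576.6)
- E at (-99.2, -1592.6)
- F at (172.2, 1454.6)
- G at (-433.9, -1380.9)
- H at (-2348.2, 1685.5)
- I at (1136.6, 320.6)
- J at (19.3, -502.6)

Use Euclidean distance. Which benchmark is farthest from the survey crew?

H

Distances from (-745.2, -670.4):
A: √((-1754.9)² + (411.9)²) = √(3079674.010 + 169661.610) = 1802.6 m
B: √((1133.5)² + (-194.1)²) = √(1284822.250 + 37674.810) = 1150.0 m
C: √((2378.4)² + (140.5)²) = √(5656786.560 + 19740.250) = 2382.5 m
D: √((62.3)² + (-906.2)²) = √(3881.290 + 821198.440) = 908.3 m
E: √((646.0)² + (-922.2)²) = √(417316.000 + 850452.840) = 1126.0 m
F: √((917.4)² + (2125.0)²) = √(841622.760 + 4515625.000) = 2314.6 m
G: √((311.3)² + (-710.5)²) = √(96907.690 + 504810.250) = 775.7 m
H: √((-1603.0)² + (2355.9)²) = √(2569609.000 + 5550264.810) = 2849.5 m
I: √((1881.8)² + (991.0)²) = √(3541171.240 + 982081.000) = 2126.8 m
J: √((764.5)² + (167.8)²) = √(584460.250 + 28156.840) = 782.7 m
Maximum: H at 2849.5 m.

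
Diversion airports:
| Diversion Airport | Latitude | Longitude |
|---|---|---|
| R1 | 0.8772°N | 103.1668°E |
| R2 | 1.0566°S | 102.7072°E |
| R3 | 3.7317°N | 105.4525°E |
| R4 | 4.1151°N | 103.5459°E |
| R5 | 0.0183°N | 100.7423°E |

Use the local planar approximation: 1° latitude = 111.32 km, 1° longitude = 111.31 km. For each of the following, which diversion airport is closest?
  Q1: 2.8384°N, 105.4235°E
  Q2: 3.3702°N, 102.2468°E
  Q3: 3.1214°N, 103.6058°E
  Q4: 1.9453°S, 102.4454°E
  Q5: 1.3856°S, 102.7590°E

Q1 at 2.8384°N, 105.4235°E:
  R1: 332.8093 km
  R2: 528.5999 km
  R3: 99.4945 km
  R4: 252.7408 km
  R5: 608.3275 km
  → nearest: R3 (99.4945 km)
Q2 at 3.3702°N, 102.2468°E:
  R1: 295.8118 km
  R2: 495.4489 km
  R3: 359.0885 km
  R4: 166.6916 km
  R5: 408.9908 km
  → nearest: R4 (166.6916 km)
Q3 at 3.1214°N, 103.6058°E:
  R1: 254.5584 km
  R2: 475.7289 km
  R3: 216.4925 km
  R4: 110.8194 km
  R5: 470.0208 km
  → nearest: R4 (110.8194 km)
Q4 at 1.9453°S, 102.4454°E:
  R1: 324.2993 km
  R2: 103.1327 km
  R3: 715.1334 km
  R4: 685.6746 km
  R5: 289.3411 km
  → nearest: R2 (103.1327 km)
Q5 at 1.3856°S, 102.7590°E:
  R1: 255.9521 km
  R2: 37.0754 km
  R3: 643.7377 km
  R4: 618.5707 km
  R5: 273.5231 km
  → nearest: R2 (37.0754 km)

Q1→R3; Q2→R4; Q3→R4; Q4→R2; Q5→R2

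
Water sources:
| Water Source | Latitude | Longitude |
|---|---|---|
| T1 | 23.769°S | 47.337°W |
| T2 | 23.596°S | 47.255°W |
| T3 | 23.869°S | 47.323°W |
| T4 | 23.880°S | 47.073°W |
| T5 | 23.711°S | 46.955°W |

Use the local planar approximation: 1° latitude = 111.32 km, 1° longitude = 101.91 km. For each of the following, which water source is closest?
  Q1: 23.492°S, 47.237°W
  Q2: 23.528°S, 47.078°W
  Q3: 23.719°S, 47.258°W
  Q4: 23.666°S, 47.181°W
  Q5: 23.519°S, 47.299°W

Q1→T2; Q2→T2; Q3→T1; Q4→T2; Q5→T2

Q1 at 23.492°S, 47.237°W:
  T1: 32.476 km
  T2: 11.722 km
  T3: 42.873 km
  T4: 46.313 km
  T5: 37.686 km
  → nearest: T2 (11.722 km)
Q2 at 23.528°S, 47.078°W:
  T1: 37.635 km
  T2: 19.562 km
  T3: 45.435 km
  T4: 39.188 km
  T5: 23.919 km
  → nearest: T2 (19.562 km)
Q3 at 23.719°S, 47.258°W:
  T1: 9.788 km
  T2: 13.696 km
  T3: 17.964 km
  T4: 26.013 km
  T5: 30.892 km
  → nearest: T1 (9.788 km)
Q4 at 23.666°S, 47.181°W:
  T1: 19.601 km
  T2: 10.844 km
  T3: 26.834 km
  T4: 26.242 km
  T5: 23.570 km
  → nearest: T2 (10.844 km)
Q5 at 23.519°S, 47.299°W:
  T1: 28.098 km
  T2: 9.674 km
  T3: 39.039 km
  T4: 46.319 km
  T5: 41.059 km
  → nearest: T2 (9.674 km)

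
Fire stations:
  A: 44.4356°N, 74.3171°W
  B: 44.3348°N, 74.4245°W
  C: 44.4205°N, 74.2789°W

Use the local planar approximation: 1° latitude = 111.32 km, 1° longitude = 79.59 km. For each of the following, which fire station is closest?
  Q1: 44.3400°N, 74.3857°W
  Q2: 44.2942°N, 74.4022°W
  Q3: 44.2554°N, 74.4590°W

Q1 at 44.3400°N, 74.3857°W:
  A: 11.9610 km
  B: 3.1419 km
  C: 12.3514 km
  → nearest: B (3.1419 km)
Q2 at 44.2942°N, 74.4022°W:
  A: 17.1360 km
  B: 4.8556 km
  C: 17.1458 km
  → nearest: B (4.8556 km)
Q3 at 44.2554°N, 74.4590°W:
  A: 23.0206 km
  B: 9.2555 km
  C: 23.3078 km
  → nearest: B (9.2555 km)

Q1→B; Q2→B; Q3→B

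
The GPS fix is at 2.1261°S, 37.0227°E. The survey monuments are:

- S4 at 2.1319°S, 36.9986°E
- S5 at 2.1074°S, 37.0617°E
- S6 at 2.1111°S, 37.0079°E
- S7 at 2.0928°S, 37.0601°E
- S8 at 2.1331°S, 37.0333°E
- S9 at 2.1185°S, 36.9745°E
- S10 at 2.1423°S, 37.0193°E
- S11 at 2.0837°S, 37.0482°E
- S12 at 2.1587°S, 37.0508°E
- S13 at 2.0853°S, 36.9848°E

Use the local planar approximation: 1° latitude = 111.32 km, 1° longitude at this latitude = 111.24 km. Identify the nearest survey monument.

S8

Distances from 2.1261°S, 37.0227°E:
S4: 2.7575 km
S5: 4.8119 km
S6: 2.3449 km
S7: 5.5723 km
S8: 1.4134 km
S9: 5.4281 km
S10: 1.8426 km
S11: 5.5068 km
S12: 4.7897 km
S13: 6.1970 km
Minimum: S8 at 1.4134 km.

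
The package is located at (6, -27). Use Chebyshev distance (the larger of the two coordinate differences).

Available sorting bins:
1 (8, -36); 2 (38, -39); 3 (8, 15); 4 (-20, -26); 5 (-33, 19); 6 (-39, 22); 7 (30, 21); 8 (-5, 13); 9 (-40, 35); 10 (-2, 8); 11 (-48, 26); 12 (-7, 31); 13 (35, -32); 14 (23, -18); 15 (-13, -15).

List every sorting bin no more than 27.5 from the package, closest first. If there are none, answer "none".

1, 14, 15, 4

Distances from (6, -27):
1: 9
2: 32
3: 42
4: 26
5: 46
6: 49
7: 48
8: 40
9: 62
10: 35
11: 54
12: 58
13: 29
14: 17
15: 19
Threshold 27.5: 1 (9), 14 (17), 15 (19), 4 (26) are within range.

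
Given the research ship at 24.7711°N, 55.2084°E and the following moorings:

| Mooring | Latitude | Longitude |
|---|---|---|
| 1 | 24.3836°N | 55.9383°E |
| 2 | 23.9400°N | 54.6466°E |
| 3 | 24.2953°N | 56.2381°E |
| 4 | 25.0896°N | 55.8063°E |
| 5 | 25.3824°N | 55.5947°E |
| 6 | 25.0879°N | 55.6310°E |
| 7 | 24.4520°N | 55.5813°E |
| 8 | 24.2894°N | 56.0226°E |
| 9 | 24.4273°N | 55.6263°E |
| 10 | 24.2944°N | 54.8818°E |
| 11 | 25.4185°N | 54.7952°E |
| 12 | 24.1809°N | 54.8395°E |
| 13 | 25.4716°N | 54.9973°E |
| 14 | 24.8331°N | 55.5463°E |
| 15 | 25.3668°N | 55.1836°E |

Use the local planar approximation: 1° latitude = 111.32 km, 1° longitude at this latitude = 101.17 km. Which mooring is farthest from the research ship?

3

Distances from 24.7711°N, 55.2084°E:
1: 85.5201 km
2: 108.5821 km
3: 116.8665 km
4: 70.1147 km
5: 78.4741 km
6: 55.4224 km
7: 51.8180 km
8: 98.2886 km
9: 57.0284 km
10: 62.5125 km
11: 83.3151 km
12: 75.5614 km
13: 80.8514 km
14: 34.8751 km
15: 66.3608 km
Maximum: 3 at 116.8665 km.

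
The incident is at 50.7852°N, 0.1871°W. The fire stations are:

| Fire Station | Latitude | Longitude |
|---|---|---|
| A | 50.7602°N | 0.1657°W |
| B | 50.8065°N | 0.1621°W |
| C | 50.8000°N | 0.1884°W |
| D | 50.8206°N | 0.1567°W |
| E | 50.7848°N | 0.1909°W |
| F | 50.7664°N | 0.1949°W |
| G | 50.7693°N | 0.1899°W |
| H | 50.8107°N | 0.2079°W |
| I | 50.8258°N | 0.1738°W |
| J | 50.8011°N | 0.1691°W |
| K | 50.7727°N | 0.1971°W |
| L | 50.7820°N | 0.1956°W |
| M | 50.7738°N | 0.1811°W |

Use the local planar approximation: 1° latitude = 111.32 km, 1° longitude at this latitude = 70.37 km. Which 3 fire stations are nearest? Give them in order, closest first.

Distances from 50.7852°N, 0.1871°W:
A: 3.1643 km
B: 2.9525 km
C: 1.6501 km
D: 4.4839 km
E: 0.2711 km
F: 2.1636 km
G: 1.7809 km
H: 3.1938 km
I: 4.6155 km
J: 2.1765 km
K: 1.5593 km
L: 0.6962 km
M: 1.3374 km
Sorted: E (0.2711 km) < L (0.6962 km) < M (1.3374 km) < K (1.5593 km) < C (1.6501 km) < …

E, L, M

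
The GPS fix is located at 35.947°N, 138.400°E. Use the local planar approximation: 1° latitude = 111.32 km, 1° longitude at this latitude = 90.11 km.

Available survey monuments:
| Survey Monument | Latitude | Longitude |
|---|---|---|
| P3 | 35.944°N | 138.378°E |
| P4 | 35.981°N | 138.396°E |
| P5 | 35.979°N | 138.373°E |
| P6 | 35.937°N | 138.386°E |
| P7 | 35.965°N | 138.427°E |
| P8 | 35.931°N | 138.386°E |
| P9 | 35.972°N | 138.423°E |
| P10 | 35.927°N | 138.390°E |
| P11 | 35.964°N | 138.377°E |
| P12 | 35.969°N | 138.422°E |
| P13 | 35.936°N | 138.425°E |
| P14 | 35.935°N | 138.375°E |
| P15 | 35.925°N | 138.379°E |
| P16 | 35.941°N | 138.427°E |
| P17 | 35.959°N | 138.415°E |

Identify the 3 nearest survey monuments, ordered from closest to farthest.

P6, P17, P3

Distances from 35.947°N, 138.400°E:
P3: 2.010 km
P4: 3.802 km
P5: 4.314 km
P6: 1.682 km
P7: 3.152 km
P8: 2.183 km
P9: 3.470 km
P10: 2.402 km
P11: 2.807 km
P12: 3.151 km
P13: 2.564 km
P14: 2.619 km
P15: 3.095 km
P16: 2.523 km
P17: 1.900 km
Sorted: P6 (1.682 km) < P17 (1.900 km) < P3 (2.010 km) < P8 (2.183 km) < P10 (2.402 km) < …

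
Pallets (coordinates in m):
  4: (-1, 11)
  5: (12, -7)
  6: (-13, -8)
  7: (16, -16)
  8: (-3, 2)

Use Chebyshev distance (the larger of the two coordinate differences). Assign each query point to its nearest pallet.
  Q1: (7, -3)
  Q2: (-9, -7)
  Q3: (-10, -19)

Q1 at (7, -3):
  4: 14 m
  5: 5 m
  6: 20 m
  7: 13 m
  8: 10 m
  → nearest: 5 (5 m)
Q2 at (-9, -7):
  4: 18 m
  5: 21 m
  6: 4 m
  7: 25 m
  8: 9 m
  → nearest: 6 (4 m)
Q3 at (-10, -19):
  4: 30 m
  5: 22 m
  6: 11 m
  7: 26 m
  8: 21 m
  → nearest: 6 (11 m)

Q1→5; Q2→6; Q3→6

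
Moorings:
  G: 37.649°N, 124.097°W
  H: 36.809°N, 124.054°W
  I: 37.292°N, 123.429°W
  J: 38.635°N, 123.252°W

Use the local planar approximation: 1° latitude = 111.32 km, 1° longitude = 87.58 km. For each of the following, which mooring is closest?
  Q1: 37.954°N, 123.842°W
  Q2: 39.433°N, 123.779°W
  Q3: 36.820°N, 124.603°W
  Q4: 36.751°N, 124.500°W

Q1 at 37.954°N, 123.842°W:
  G: 40.639 km
  H: 128.807 km
  I: 82.092 km
  J: 91.744 km
  → nearest: G (40.639 km)
Q2 at 39.433°N, 123.779°W:
  G: 200.538 km
  H: 293.095 km
  I: 240.299 km
  J: 100.108 km
  → nearest: J (100.108 km)
Q3 at 36.820°N, 124.603°W:
  G: 102.373 km
  H: 48.097 km
  I: 115.466 km
  J: 234.142 km
  → nearest: H (48.097 km)
Q4 at 36.751°N, 124.500°W:
  G: 106.013 km
  H: 39.591 km
  I: 111.468 km
  J: 236.499 km
  → nearest: H (39.591 km)

Q1→G; Q2→J; Q3→H; Q4→H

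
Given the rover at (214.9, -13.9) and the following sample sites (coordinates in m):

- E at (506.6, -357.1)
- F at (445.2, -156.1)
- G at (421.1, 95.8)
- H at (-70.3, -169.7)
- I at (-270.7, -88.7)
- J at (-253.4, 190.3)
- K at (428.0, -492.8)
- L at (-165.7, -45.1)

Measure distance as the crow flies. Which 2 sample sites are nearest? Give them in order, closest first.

Distances from (214.9, -13.9):
E: √((291.7)² + (-343.2)²) = √(85088.890 + 117786.240) = 450.4 m
F: √((230.3)² + (-142.2)²) = √(53038.090 + 20220.840) = 270.7 m
G: √((206.2)² + (109.7)²) = √(42518.440 + 12034.090) = 233.6 m
H: √((-285.2)² + (-155.8)²) = √(81339.040 + 24273.640) = 325.0 m
I: √((-485.6)² + (-74.8)²) = √(235807.360 + 5595.040) = 491.3 m
J: √((-468.3)² + (204.2)²) = √(219304.890 + 41697.640) = 510.9 m
K: √((213.1)² + (-478.9)²) = √(45411.610 + 229345.210) = 524.2 m
L: √((-380.6)² + (-31.2)²) = √(144856.360 + 973.440) = 381.9 m
Sorted: G (233.6 m) < F (270.7 m) < H (325.0 m) < L (381.9 m) < …

G, F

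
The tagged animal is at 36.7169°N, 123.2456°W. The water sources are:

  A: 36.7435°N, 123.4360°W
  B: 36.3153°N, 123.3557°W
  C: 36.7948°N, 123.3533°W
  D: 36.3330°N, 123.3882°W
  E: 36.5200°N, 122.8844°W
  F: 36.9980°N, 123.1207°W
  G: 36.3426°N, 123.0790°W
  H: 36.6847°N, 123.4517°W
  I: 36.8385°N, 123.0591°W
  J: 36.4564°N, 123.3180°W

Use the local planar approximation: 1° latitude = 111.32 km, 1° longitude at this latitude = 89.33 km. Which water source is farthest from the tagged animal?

Distances from 36.7169°N, 123.2456°W:
A: √((0.0266·111.32)² + (-0.1904·89.33)²) = √(8.768184 + 289.286759) = 17.2643 km
B: √((-0.4016·111.32)² + (-0.1101·89.33)²) = √(1998.636450 + 96.731808) = 45.7752 km
C: √((0.0779·111.32)² + (-0.1077·89.33)²) = √(75.200601 + 92.560582) = 12.9523 km
D: √((-0.3839·111.32)² + (-0.1426·89.33)²) = √(1826.344157 + 162.268312) = 44.5939 km
E: √((-0.1969·111.32)² + (0.3612·89.33)²) = √(480.438528 + 1041.094498) = 39.0068 km
F: √((0.2811·111.32)² + (0.1249·89.33)²) = √(979.192518 + 124.485723) = 33.2217 km
G: √((-0.3743·111.32)² + (0.1666·89.33)²) = √(1736.145222 + 221.485175) = 44.2451 km
H: √((-0.0322·111.32)² + (-0.2061·89.33)²) = √(12.848669 + 338.961717) = 18.7566 km
I: √((0.1216·111.32)² + (0.1865·89.33)²) = √(183.237157 + 277.557099) = 21.4661 km
J: √((-0.2605·111.32)² + (-0.0724·89.33)²) = √(840.933881 + 41.828453) = 29.7113 km
Maximum: B at 45.7752 km.

B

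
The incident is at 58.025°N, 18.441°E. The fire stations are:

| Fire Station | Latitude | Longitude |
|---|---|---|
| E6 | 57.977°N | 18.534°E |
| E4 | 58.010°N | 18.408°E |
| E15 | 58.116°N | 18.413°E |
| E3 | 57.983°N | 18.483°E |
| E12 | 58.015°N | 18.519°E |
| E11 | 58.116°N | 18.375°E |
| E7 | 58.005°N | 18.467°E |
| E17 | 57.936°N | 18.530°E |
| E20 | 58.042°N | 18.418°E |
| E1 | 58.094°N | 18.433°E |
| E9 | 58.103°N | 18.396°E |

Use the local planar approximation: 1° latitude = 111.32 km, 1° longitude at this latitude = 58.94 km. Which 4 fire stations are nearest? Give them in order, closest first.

E20, E4, E7, E12

Distances from 58.025°N, 18.441°E:
E6: 7.655 km
E4: 2.563 km
E15: 10.264 km
E3: 5.290 km
E12: 4.730 km
E11: 10.851 km
E7: 2.703 km
E17: 11.210 km
E20: 2.328 km
E1: 7.696 km
E9: 9.079 km
Sorted: E20 (2.328 km) < E4 (2.563 km) < E7 (2.703 km) < E12 (4.730 km) < E3 (5.290 km) < E6 (7.655 km) < …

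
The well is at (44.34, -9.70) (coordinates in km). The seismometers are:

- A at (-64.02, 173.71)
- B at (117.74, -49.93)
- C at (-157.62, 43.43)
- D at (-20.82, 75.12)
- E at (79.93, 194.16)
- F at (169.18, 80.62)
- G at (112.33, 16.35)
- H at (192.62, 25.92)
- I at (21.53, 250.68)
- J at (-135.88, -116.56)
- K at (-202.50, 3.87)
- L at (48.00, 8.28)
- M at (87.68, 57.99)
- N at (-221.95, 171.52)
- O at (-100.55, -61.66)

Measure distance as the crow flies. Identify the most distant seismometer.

Distances from (44.34, -9.70):
A: 213.03 km
B: 83.70 km
C: 208.83 km
D: 106.96 km
E: 206.94 km
F: 154.09 km
G: 72.81 km
H: 152.50 km
I: 261.38 km
J: 209.52 km
K: 247.21 km
L: 18.35 km
M: 80.38 km
N: 322.10 km
O: 153.93 km
Maximum: N at 322.10 km.

N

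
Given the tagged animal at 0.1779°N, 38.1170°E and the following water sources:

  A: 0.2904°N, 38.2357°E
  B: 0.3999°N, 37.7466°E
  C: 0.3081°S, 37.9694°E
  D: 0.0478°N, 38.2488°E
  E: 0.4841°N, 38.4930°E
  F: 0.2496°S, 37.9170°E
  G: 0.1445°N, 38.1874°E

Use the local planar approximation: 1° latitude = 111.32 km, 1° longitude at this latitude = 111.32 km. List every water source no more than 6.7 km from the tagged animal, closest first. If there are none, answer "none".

none

Distances from 0.1779°N, 38.1170°E:
A: √((0.1125·111.32)² + (0.1187·111.32)²) = √(156.838052 + 174.601445) = 18.2055 km
B: √((0.2220·111.32)² + (-0.3704·111.32)²) = √(610.734346 + 1700.154351) = 48.0717 km
C: √((-0.4860·111.32)² + (-0.1476·111.32)²) = √(2926.974466 + 269.972240) = 56.5415 km
D: √((-0.1301·111.32)² + (0.1318·111.32)²) = √(209.749526 + 215.266880) = 20.6159 km
E: √((0.3062·111.32)² + (0.3760·111.32)²) = √(1161.867940 + 1751.951524) = 53.9798 km
F: √((-0.4275·111.32)² + (-0.2000·111.32)²) = √(2264.741474 + 495.685696) = 52.5398 km
G: √((-0.0334·111.32)² + (0.0704·111.32)²) = √(13.824178 + 61.417440) = 8.6742 km
Threshold 6.7 km: none within range.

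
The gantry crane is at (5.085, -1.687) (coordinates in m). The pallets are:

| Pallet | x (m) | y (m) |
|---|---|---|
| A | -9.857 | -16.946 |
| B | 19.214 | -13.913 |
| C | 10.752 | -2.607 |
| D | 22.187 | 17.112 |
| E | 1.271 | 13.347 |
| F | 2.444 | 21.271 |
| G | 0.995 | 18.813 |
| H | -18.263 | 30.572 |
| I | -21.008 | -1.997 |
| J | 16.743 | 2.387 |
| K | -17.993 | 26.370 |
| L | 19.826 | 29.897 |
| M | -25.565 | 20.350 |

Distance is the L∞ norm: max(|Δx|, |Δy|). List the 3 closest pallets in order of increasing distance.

Distances from (5.085, -1.687):
A: 15.259 m
B: 14.129 m
C: 5.667 m
D: 18.799 m
E: 15.034 m
F: 22.958 m
G: 20.500 m
H: 32.259 m
I: 26.093 m
J: 11.658 m
K: 28.057 m
L: 31.584 m
M: 30.650 m
Sorted: C (5.667 m) < J (11.658 m) < B (14.129 m) < E (15.034 m) < A (15.259 m) < …

C, J, B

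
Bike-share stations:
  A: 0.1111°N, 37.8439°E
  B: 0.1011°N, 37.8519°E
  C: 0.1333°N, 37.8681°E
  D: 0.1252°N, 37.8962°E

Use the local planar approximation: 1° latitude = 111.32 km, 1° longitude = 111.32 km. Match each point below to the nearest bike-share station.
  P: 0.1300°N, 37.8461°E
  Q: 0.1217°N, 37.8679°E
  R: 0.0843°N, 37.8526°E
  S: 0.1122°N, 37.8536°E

P→A; Q→C; R→B; S→A

P at 0.1300°N, 37.8461°E:
  A: 2.1182 km
  B: 3.2813 km
  C: 2.4764 km
  D: 5.6027 km
  → nearest: A (2.1182 km)
Q at 0.1217°N, 37.8679°E:
  A: 2.9207 km
  B: 2.9036 km
  C: 1.2915 km
  D: 3.1744 km
  → nearest: C (1.2915 km)
R at 0.0843°N, 37.8526°E:
  A: 3.1366 km
  B: 1.8718 km
  C: 5.7211 km
  D: 6.6548 km
  → nearest: B (1.8718 km)
S at 0.1122°N, 37.8536°E:
  A: 1.0867 km
  B: 1.2501 km
  C: 2.8500 km
  D: 4.9581 km
  → nearest: A (1.0867 km)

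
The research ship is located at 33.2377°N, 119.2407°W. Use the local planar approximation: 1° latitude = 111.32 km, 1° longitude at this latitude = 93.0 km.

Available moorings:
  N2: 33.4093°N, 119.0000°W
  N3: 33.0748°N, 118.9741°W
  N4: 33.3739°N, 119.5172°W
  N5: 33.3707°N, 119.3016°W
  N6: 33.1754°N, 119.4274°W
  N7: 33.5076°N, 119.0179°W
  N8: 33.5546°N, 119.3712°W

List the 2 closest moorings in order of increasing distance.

Distances from 33.2377°N, 119.2407°W:
N2: √((0.1716·111.32)² + (0.2407·93.0)²) = √(364.905965 + 501.092702) = 29.4279 km
N3: √((-0.1629·111.32)² + (0.2666·93.0)²) = √(328.842972 + 614.732518) = 30.7177 km
N4: √((0.1362·111.32)² + (-0.2765·93.0)²) = √(229.879694 + 661.235510) = 29.8516 km
N5: √((0.1330·111.32)² + (-0.0609·93.0)²) = √(219.204607 + 32.077498) = 15.8519 km
N6: √((-0.0623·111.32)² + (-0.1867·93.0)²) = √(48.097498 + 301.477242) = 18.6969 km
N7: √((0.2699·111.32)² + (0.2228·93.0)²) = √(902.718129 + 429.334976) = 36.4973 km
N8: √((0.3169·111.32)² + (-0.1305·93.0)²) = √(1244.488460 + 147.294632) = 37.3066 km
Sorted: N5 (15.8519 km) < N6 (18.6969 km) < N2 (29.4279 km) < N4 (29.8516 km) < …

N5, N6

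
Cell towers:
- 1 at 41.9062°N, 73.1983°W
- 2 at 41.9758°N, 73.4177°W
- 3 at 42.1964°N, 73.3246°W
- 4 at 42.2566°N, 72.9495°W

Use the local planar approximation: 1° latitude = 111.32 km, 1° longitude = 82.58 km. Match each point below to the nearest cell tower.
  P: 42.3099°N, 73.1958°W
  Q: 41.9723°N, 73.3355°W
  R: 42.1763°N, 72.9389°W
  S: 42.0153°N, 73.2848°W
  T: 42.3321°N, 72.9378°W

P→3; Q→2; R→4; S→2; T→4

P at 42.3099°N, 73.1958°W:
  1: 44.9404 km
  2: 41.4612 km
  3: 16.5157 km
  4: 21.1872 km
  → nearest: 3 (16.5157 km)
Q at 41.9723°N, 73.3355°W:
  1: 13.5097 km
  2: 6.7992 km
  3: 24.9630 km
  4: 44.9186 km
  → nearest: 2 (6.7992 km)
R at 42.1763°N, 72.9389°W:
  1: 36.9178 km
  2: 45.4040 km
  3: 31.9296 km
  4: 8.9818 km
  → nearest: 4 (8.9818 km)
S at 42.0153°N, 73.2848°W:
  1: 14.0899 km
  2: 11.8230 km
  3: 20.4262 km
  4: 38.5775 km
  → nearest: 2 (11.8230 km)
T at 42.3321°N, 72.9378°W:
  1: 52.0633 km
  2: 56.0689 km
  3: 35.3339 km
  4: 8.4600 km
  → nearest: 4 (8.4600 km)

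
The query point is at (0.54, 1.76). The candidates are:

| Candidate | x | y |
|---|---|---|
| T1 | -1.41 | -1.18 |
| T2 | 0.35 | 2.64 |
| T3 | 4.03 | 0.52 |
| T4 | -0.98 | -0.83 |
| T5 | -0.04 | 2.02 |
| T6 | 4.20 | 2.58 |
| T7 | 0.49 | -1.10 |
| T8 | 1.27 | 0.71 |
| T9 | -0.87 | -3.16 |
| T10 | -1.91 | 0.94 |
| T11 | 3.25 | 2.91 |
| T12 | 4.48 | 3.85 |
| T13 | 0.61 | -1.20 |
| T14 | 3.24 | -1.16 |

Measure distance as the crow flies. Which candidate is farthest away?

T9

Distances from (0.54, 1.76):
T1: √((-1.95)² + (-2.94)²) = √(3.8025 + 8.6436) = 3.53
T2: √((-0.19)² + (0.88)²) = √(0.0361 + 0.7744) = 0.90
T3: √((3.49)² + (-1.24)²) = √(12.1801 + 1.5376) = 3.70
T4: √((-1.52)² + (-2.59)²) = √(2.3104 + 6.7081) = 3.00
T5: √((-0.58)² + (0.26)²) = √(0.3364 + 0.0676) = 0.64
T6: √((3.66)² + (0.82)²) = √(13.3956 + 0.6724) = 3.75
T7: √((-0.05)² + (-2.86)²) = √(0.0025 + 8.1796) = 2.86
T8: √((0.73)² + (-1.05)²) = √(0.5329 + 1.1025) = 1.28
T9: √((-1.41)² + (-4.92)²) = √(1.9881 + 24.2064) = 5.12
T10: √((-2.45)² + (-0.82)²) = √(6.0025 + 0.6724) = 2.58
T11: √((2.71)² + (1.15)²) = √(7.3441 + 1.3225) = 2.94
T12: √((3.94)² + (2.09)²) = √(15.5236 + 4.3681) = 4.46
T13: √((0.07)² + (-2.96)²) = √(0.0049 + 8.7616) = 2.96
T14: √((2.70)² + (-2.92)²) = √(7.2900 + 8.5264) = 3.98
Maximum: T9 at 5.12.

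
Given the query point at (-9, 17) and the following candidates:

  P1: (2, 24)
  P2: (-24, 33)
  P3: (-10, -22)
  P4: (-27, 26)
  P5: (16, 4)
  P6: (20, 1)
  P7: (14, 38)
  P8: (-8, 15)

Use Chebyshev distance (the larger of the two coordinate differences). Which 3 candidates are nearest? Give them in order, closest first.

P8, P1, P2

Distances from (-9, 17):
P1: 11
P2: 16
P3: 39
P4: 18
P5: 25
P6: 29
P7: 23
P8: 2
Sorted: P8 (2) < P1 (11) < P2 (16) < P4 (18) < P7 (23) < …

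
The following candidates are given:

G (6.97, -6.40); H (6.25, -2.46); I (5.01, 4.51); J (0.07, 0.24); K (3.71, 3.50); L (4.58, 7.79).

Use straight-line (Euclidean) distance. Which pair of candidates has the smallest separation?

I and K

Pairwise distances:
I–K: 1.65
I–L: 3.31
G–H: 4.01
K–L: 4.38
J–K: 4.89
H–K: 6.48
I–J: 6.53
H–J: 6.74
H–I: 7.08
J–L: 8.79
G–J: 9.58
H–L: 10.39
G–K: 10.42
G–I: 11.08
G–L: 14.39
Closest pair: I–K at 1.65.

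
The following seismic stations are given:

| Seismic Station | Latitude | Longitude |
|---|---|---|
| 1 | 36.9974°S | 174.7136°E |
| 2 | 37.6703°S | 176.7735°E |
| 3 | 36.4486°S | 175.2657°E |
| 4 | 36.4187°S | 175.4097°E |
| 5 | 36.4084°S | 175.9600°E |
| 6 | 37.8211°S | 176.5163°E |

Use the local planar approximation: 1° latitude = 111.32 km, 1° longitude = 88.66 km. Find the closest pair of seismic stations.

3 and 4

Pairwise distances:
1–2: 197.3957 km
1–3: 78.2835 km
1–4: 89.2129 km
1–5: 128.4937 km
1–6: 184.2624 km
2–3: 190.7004 km
2–4: 184.4794 km
2–5: 157.9087 km
2–6: 28.3160 km
3–4: 13.1938 km
3–5: 61.7191 km
3–6: 188.7796 km
4–5: 48.8031 km
4–6: 184.3848 km
5–6: 164.8147 km
Closest pair: 3–4 at 13.1938 km.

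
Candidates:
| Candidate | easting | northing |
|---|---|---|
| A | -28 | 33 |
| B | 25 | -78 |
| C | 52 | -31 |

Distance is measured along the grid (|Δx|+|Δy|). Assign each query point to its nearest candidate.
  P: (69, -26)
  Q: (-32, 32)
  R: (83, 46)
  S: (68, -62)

P→C; Q→A; R→C; S→C

P at (69, -26):
  A: |-97| + |59| = 97 + 59 = 156
  B: |-44| + |-52| = 44 + 52 = 96
  C: |-17| + |-5| = 17 + 5 = 22
  → nearest: C (22)
Q at (-32, 32):
  A: |4| + |1| = 4 + 1 = 5
  B: |57| + |-110| = 57 + 110 = 167
  C: |84| + |-63| = 84 + 63 = 147
  → nearest: A (5)
R at (83, 46):
  A: |-111| + |-13| = 111 + 13 = 124
  B: |-58| + |-124| = 58 + 124 = 182
  C: |-31| + |-77| = 31 + 77 = 108
  → nearest: C (108)
S at (68, -62):
  A: |-96| + |95| = 96 + 95 = 191
  B: |-43| + |-16| = 43 + 16 = 59
  C: |-16| + |31| = 16 + 31 = 47
  → nearest: C (47)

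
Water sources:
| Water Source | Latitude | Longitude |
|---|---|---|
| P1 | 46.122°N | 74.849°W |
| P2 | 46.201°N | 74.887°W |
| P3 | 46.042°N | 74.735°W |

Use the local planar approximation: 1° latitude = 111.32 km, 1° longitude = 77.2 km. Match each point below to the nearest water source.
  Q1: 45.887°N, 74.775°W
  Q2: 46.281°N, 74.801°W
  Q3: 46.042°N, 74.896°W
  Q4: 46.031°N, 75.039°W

Q1→P3; Q2→P2; Q3→P1; Q4→P1

Q1 at 45.887°N, 74.775°W:
  P1: 26.777 km
  P2: 36.008 km
  P3: 17.529 km
  → nearest: P3 (17.529 km)
Q2 at 46.281°N, 74.801°W:
  P1: 18.084 km
  P2: 11.108 km
  P3: 27.089 km
  → nearest: P2 (11.108 km)
Q3 at 46.042°N, 74.896°W:
  P1: 9.616 km
  P2: 17.714 km
  P3: 12.429 km
  → nearest: P1 (9.616 km)
Q4 at 46.031°N, 75.039°W:
  P1: 17.826 km
  P2: 22.267 km
  P3: 23.501 km
  → nearest: P1 (17.826 km)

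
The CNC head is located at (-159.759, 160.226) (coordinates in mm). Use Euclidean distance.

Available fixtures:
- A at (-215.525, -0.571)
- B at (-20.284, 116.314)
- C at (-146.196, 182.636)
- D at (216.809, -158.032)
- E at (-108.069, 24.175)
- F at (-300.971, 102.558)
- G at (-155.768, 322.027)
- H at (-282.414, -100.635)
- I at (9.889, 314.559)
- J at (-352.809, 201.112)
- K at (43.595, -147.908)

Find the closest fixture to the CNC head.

Distances from (-159.759, 160.226):
A: √((-55.766)² + (-160.797)²) = √(3109.84676 + 25855.67521) = 170.193 mm
B: √((139.475)² + (-43.912)²) = √(19453.27562 + 1928.26374) = 146.224 mm
C: √((13.563)² + (22.410)²) = √(183.95497 + 502.20810) = 26.195 mm
D: √((376.568)² + (-318.258)²) = √(141803.45862 + 101288.15456) = 493.043 mm
E: √((51.690)² + (-136.051)²) = √(2671.85610 + 18509.87460) = 145.539 mm
F: √((-141.212)² + (-57.668)²) = √(19940.82894 + 3325.59822) = 152.533 mm
G: √((3.991)² + (161.801)²) = √(15.92808 + 26179.56360) = 161.850 mm
H: √((-122.655)² + (-260.861)²) = √(15044.24903 + 68048.46132) = 288.258 mm
I: √((169.648)² + (154.333)²) = √(28780.44390 + 23818.67489) = 229.345 mm
J: √((-193.050)² + (40.886)²) = √(37268.30250 + 1671.66500) = 197.332 mm
K: √((203.354)² + (-308.134)²) = √(41352.84932 + 94946.56196) = 369.188 mm
Minimum: C at 26.195 mm.

C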